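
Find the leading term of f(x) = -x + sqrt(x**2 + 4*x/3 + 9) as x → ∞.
2/3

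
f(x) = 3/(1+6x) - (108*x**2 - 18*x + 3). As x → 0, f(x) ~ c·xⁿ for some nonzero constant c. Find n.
3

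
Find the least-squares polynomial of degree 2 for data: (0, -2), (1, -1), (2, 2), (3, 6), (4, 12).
-71/35 + (5/14)x + (11/14)x²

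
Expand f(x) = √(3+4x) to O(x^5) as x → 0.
sqrt(3) + 2*sqrt(3)*x/3 - 2*sqrt(3)*x**2/9 + 4*sqrt(3)*x**3/27 - 10*sqrt(3)*x**4/81 + O(x**5)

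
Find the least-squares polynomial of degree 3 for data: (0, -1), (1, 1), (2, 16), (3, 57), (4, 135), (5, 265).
-22/21 + (-4/63)x + (2/21)x² + (19/9)x³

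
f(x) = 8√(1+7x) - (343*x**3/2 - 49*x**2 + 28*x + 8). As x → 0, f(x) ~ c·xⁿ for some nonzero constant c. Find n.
4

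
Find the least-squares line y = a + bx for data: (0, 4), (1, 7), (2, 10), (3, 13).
a = 4, b = 3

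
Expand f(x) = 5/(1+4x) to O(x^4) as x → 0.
5 - 20*x + 80*x**2 - 320*x**3 + O(x**4)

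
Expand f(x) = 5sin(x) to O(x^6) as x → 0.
5*x - 5*x**3/6 + x**5/24 + O(x**6)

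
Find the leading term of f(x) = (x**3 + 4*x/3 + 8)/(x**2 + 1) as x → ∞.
x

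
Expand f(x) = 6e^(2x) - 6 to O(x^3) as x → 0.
12*x + 12*x**2 + O(x**3)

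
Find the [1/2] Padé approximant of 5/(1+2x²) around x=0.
5/(2*x**2 + 1)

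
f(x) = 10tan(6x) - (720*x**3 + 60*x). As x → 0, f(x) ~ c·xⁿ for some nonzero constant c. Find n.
5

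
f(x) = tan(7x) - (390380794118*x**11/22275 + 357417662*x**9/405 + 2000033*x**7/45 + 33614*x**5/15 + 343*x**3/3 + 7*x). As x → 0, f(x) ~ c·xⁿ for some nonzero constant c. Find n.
13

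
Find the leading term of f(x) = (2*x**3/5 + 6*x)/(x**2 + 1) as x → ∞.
2*x/5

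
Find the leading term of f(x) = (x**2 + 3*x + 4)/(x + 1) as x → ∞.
x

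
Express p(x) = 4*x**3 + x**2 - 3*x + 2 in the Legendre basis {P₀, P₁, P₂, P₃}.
(7/3)P₀ + (-3/5)P₁ + (2/3)P₂ + (8/5)P₃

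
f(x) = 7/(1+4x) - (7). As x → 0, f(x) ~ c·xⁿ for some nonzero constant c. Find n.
1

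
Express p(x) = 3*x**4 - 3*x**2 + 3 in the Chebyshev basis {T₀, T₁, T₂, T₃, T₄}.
(21/8)T₀ + (3/8)T₄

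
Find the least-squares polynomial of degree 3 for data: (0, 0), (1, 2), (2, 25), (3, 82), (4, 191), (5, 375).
-5/14 + (15/28)x + (-3/28)x² + (3)x³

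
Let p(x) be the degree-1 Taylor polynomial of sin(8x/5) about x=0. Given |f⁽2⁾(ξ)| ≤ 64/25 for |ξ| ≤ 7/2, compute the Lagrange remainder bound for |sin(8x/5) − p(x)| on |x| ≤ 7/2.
392/25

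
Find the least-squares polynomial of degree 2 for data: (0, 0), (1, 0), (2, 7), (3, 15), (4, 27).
-3/7 + (-17/70)x + (25/14)x²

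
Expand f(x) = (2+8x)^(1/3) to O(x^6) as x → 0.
2**(1/3) + 4*2**(1/3)*x/3 - 16*2**(1/3)*x**2/9 + 320*2**(1/3)*x**3/81 - 2560*2**(1/3)*x**4/243 + 22528*2**(1/3)*x**5/729 + O(x**6)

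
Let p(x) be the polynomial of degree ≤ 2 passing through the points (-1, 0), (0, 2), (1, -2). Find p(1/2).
3/4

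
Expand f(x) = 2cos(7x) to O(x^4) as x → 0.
2 - 49*x**2 + O(x**4)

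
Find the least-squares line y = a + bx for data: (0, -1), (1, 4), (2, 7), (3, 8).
a = 0, b = 3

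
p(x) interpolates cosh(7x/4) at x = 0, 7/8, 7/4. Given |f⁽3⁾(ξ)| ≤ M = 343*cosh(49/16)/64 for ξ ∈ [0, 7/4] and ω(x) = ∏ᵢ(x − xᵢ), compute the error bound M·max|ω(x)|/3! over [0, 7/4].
117649*sqrt(3)*cosh(49/16)/884736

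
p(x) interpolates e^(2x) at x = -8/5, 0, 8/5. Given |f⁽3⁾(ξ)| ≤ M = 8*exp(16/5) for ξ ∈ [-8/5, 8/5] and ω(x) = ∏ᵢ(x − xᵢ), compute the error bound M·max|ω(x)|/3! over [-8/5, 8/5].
4096*sqrt(3)*exp(16/5)/3375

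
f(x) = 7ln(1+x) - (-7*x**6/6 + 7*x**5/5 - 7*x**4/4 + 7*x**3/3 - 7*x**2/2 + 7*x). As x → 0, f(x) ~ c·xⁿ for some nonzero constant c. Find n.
7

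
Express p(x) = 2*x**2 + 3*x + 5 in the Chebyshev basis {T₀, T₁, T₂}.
(6)T₀ + (3)T₁ + T₂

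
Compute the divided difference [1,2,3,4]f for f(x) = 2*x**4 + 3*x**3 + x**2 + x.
23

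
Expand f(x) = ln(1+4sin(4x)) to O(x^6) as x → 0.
16*x - 128*x**2 + 3968*x**3/3 - 47104*x**4/3 + 596480*x**5/3 + O(x**6)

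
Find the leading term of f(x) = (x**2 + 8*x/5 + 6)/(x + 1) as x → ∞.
x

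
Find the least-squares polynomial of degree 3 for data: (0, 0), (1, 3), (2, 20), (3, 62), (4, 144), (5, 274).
4/63 + (-79/378)x + (265/252)x² + (215/108)x³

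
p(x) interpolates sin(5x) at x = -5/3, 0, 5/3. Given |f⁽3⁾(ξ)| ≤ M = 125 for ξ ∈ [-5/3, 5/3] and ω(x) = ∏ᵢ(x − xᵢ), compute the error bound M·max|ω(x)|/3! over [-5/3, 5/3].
15625*sqrt(3)/729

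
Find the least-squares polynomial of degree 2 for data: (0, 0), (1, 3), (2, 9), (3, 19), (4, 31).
-2/35 + (53/35)x + (11/7)x²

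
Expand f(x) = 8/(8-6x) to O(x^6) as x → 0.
1 + 3*x/4 + 9*x**2/16 + 27*x**3/64 + 81*x**4/256 + 243*x**5/1024 + O(x**6)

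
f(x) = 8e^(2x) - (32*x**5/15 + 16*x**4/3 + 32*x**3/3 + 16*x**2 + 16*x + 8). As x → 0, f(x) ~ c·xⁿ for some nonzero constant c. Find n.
6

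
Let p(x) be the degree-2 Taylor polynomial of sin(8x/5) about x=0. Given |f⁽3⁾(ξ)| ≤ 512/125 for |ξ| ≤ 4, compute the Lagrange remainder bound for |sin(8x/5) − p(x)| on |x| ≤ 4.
16384/375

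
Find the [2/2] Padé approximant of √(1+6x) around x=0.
(45*x**2/4 + 15*x/2 + 1)/(9*x**2/4 + 9*x/2 + 1)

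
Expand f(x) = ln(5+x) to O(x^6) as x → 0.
log(5) + x/5 - x**2/50 + x**3/375 - x**4/2500 + x**5/15625 + O(x**6)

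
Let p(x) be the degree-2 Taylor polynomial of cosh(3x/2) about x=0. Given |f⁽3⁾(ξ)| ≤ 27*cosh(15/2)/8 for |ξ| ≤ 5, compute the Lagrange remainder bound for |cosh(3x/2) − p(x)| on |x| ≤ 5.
1125*cosh(15/2)/16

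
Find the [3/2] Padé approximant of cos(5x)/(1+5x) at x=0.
(875*x**3/12 - 175*x**2/12 - 5*x + 1)/(1 - 325*x**2/12)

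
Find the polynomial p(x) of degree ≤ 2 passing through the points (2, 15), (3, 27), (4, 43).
2*x**2 + 2*x + 3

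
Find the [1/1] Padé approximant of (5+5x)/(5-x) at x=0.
(x + 1)/(1 - x/5)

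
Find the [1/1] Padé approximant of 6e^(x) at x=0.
(3*x + 6)/(1 - x/2)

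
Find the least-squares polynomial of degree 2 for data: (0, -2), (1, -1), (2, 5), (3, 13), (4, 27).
-2 + (-4/5)x + (2)x²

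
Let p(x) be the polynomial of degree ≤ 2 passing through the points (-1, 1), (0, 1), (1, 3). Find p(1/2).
7/4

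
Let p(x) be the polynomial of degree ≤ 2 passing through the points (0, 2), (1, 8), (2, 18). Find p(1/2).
9/2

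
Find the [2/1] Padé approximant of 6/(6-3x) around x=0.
1/(1 - x/2)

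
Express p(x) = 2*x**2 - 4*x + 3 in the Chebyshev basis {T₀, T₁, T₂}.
(4)T₀ + (-4)T₁ + T₂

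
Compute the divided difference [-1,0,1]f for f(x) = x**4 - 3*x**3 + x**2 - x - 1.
2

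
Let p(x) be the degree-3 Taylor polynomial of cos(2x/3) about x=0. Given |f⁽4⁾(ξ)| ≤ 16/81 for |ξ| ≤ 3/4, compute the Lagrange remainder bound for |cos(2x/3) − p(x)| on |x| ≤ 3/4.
1/384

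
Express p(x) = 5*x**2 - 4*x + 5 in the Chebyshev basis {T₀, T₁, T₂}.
(15/2)T₀ + (-4)T₁ + (5/2)T₂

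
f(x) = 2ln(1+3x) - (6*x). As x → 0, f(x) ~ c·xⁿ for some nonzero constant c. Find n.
2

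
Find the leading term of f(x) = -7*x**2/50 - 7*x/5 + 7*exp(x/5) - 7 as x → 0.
7*x**3/750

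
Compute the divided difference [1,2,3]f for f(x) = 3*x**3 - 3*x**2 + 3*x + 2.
15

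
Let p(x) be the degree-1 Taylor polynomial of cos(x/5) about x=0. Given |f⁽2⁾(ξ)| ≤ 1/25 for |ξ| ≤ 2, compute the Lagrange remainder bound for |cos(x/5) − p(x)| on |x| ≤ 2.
2/25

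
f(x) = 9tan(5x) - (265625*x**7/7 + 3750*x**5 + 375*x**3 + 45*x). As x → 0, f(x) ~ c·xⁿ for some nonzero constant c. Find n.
9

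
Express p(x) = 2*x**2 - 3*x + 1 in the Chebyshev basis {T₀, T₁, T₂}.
(2)T₀ + (-3)T₁ + T₂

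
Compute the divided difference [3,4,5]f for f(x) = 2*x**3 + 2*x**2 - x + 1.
26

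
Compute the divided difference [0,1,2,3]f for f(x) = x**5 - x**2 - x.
25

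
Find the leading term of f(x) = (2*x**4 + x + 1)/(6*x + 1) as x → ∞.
x**3/3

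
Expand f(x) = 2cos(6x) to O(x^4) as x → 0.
2 - 36*x**2 + O(x**4)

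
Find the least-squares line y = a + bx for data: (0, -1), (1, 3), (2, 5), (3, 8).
a = -3/5, b = 29/10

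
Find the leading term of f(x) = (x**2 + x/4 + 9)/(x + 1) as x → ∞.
x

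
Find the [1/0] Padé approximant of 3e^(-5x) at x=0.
3 - 15*x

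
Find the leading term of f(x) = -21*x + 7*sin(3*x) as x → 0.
-63*x**3/2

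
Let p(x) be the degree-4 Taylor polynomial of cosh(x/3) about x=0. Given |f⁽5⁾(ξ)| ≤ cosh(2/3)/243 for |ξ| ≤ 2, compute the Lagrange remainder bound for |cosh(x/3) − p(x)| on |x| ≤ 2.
4*cosh(2/3)/3645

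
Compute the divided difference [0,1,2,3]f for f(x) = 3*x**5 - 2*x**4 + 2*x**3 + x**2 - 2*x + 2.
65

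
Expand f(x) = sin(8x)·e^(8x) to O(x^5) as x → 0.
8*x + 64*x**2 + 512*x**3/3 + O(x**5)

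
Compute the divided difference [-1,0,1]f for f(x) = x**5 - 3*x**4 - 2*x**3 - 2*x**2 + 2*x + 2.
-5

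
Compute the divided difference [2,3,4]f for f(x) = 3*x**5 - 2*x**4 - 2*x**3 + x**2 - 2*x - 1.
728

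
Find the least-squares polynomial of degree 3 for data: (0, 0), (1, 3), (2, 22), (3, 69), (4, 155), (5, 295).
-11/126 + (-31/108)x + (193/126)x² + (223/108)x³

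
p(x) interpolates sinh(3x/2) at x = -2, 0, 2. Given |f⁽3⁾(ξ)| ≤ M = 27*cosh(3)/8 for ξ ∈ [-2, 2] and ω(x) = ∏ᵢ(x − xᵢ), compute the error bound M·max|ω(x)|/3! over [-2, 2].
sqrt(3)*cosh(3)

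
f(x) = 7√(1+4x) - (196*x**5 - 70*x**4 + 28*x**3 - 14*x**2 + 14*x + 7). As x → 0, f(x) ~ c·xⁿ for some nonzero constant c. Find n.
6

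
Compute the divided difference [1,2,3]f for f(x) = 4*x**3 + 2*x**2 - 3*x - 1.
26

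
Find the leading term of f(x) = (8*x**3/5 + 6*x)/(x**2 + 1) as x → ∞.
8*x/5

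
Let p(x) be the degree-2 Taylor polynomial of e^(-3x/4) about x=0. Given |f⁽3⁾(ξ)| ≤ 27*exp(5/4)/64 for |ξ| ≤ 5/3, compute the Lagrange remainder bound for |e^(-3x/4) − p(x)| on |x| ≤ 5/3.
125*exp(5/4)/384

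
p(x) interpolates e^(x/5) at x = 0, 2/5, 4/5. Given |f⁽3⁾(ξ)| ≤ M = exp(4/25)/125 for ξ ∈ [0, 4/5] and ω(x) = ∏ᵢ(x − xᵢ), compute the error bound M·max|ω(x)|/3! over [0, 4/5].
8*sqrt(3)*exp(4/25)/421875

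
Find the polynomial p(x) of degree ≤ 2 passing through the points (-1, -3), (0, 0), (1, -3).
-3*x**2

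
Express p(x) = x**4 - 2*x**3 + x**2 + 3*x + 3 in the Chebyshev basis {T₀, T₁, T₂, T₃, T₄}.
(31/8)T₀ + (3/2)T₁ + T₂ + (-1/2)T₃ + (1/8)T₄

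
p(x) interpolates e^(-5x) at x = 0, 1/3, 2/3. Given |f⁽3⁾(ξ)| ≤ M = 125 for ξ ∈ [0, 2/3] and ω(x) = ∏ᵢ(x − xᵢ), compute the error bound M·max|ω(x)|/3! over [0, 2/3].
125*sqrt(3)/729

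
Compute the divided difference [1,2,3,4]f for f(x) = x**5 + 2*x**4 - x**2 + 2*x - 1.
85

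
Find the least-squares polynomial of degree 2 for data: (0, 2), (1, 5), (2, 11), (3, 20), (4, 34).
76/35 + (53/70)x + (25/14)x²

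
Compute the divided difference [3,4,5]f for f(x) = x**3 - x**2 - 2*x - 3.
11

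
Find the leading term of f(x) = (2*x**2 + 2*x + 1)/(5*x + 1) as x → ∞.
2*x/5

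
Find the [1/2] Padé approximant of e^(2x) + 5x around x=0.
(949*x/141 + 1)/(-16*x**2/141 - 38*x/141 + 1)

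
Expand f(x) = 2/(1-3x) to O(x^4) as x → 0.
2 + 6*x + 18*x**2 + 54*x**3 + O(x**4)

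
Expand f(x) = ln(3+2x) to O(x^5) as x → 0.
log(3) + 2*x/3 - 2*x**2/9 + 8*x**3/81 - 4*x**4/81 + O(x**5)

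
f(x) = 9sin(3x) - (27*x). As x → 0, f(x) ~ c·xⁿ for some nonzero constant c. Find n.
3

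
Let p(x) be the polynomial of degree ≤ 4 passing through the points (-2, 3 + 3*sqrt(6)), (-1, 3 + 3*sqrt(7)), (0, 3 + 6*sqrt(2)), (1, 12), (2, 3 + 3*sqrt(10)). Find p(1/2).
-15*sqrt(7)/32 - 15*sqrt(10)/128 + 9*sqrt(6)/128 + 135*sqrt(2)/32 + 231/32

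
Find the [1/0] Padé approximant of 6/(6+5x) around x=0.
1 - 5*x/6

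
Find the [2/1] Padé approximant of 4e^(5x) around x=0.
(50*x**2/3 + 40*x/3 + 4)/(1 - 5*x/3)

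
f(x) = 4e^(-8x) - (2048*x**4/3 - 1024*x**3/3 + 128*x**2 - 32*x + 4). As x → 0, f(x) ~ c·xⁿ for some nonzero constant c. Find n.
5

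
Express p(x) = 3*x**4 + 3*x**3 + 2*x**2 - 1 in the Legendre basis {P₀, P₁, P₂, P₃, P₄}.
(4/15)P₀ + (9/5)P₁ + (64/21)P₂ + (6/5)P₃ + (24/35)P₄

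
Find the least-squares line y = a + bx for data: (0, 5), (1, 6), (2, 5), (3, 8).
a = 24/5, b = 4/5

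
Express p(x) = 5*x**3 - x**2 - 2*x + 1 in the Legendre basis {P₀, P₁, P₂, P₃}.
(2/3)P₀ + P₁ + (-2/3)P₂ + (2)P₃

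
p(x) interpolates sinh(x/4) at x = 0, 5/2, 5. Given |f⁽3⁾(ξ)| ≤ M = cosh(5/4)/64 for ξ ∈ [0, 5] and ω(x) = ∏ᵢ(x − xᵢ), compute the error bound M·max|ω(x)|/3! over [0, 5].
125*sqrt(3)*cosh(5/4)/13824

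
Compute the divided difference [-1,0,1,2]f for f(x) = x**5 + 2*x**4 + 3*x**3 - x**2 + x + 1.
12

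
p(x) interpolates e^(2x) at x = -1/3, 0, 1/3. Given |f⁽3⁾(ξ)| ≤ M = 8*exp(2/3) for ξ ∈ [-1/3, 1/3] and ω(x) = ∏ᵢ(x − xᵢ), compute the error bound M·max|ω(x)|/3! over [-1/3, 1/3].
8*sqrt(3)*exp(2/3)/729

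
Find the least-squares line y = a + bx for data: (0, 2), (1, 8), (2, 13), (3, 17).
a = 5/2, b = 5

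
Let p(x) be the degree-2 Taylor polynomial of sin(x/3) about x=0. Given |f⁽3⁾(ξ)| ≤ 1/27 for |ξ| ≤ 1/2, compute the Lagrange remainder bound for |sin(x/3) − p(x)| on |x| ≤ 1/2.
1/1296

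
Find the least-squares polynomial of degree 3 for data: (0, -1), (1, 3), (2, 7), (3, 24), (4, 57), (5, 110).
-40/63 + (485/189)x + (-283/252)x² + (109/108)x³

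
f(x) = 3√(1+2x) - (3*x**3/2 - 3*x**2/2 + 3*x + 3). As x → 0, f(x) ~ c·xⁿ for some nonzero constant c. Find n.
4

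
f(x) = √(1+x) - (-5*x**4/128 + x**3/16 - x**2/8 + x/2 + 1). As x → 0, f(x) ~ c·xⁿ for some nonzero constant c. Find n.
5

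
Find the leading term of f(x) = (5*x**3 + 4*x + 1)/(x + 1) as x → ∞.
5*x**2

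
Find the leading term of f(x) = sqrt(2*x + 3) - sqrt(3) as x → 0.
sqrt(3)*x/3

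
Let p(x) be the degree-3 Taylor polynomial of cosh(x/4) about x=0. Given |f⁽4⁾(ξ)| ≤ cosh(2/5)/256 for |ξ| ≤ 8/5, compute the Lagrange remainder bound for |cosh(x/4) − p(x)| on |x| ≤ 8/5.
2*cosh(2/5)/1875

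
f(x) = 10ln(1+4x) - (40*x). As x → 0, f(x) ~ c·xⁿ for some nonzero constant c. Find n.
2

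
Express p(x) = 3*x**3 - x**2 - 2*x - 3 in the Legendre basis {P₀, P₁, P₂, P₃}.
(-10/3)P₀ + (-1/5)P₁ + (-2/3)P₂ + (6/5)P₃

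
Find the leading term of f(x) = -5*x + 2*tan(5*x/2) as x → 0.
125*x**3/12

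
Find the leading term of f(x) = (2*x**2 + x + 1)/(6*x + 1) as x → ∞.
x/3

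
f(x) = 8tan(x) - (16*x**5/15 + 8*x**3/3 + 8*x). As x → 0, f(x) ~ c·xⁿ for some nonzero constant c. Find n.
7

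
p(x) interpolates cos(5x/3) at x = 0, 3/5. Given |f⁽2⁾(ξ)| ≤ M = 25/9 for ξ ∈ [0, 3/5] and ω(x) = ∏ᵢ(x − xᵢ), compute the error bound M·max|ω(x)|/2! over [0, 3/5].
1/8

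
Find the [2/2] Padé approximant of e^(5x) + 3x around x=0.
(505*x**2/12 + 13*x + 1)/(-125*x**2/12 + 5*x + 1)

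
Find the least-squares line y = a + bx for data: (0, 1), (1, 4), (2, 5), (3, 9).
a = 1, b = 5/2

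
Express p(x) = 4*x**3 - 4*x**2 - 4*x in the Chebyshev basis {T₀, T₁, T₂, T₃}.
(-2)T₀ - T₁ + (-2)T₂ + T₃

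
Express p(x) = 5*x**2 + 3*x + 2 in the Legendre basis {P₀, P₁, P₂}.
(11/3)P₀ + (3)P₁ + (10/3)P₂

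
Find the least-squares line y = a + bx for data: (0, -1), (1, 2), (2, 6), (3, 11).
a = -3/2, b = 4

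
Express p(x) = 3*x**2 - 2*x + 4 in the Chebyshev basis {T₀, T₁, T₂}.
(11/2)T₀ + (-2)T₁ + (3/2)T₂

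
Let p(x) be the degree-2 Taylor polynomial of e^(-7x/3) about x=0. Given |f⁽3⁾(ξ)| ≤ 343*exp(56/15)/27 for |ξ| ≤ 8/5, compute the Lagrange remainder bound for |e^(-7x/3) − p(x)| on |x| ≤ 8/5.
87808*exp(56/15)/10125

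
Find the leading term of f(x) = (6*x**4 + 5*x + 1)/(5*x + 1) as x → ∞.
6*x**3/5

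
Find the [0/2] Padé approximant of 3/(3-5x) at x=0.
1/(1 - 5*x/3)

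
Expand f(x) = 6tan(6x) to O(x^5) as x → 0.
36*x + 432*x**3 + O(x**5)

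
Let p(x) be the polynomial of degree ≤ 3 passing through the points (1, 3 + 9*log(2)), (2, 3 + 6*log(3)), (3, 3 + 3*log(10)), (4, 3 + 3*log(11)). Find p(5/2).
3 + log(270*11**(13/16)*2**(1/8)*3**(3/8)*5**(11/16)/11)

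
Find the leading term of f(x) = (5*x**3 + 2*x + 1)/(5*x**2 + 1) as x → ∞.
x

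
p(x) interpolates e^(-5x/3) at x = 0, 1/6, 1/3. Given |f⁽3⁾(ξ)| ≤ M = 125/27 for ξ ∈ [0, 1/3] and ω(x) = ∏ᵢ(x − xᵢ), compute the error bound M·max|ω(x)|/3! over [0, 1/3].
125*sqrt(3)/157464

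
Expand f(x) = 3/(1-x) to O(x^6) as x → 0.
3 + 3*x + 3*x**2 + 3*x**3 + 3*x**4 + 3*x**5 + O(x**6)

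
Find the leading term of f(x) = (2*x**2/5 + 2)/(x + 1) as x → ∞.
2*x/5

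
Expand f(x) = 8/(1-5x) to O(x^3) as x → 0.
8 + 40*x + 200*x**2 + O(x**3)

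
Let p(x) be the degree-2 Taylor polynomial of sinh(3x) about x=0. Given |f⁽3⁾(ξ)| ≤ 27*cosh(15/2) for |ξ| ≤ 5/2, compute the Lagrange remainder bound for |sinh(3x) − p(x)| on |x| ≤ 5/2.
1125*cosh(15/2)/16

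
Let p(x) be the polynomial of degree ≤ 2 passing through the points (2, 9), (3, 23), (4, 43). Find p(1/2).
-3/4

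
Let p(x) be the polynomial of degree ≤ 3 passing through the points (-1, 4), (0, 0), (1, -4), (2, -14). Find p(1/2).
-13/8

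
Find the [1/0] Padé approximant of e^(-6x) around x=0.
1 - 6*x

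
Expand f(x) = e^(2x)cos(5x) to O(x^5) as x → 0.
1 + 2*x - 21*x**2/2 - 71*x**3/3 + 41*x**4/24 + O(x**5)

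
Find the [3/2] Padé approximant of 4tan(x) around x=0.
4*x*(15 - x**2)/(15*(1 - 2*x**2/5))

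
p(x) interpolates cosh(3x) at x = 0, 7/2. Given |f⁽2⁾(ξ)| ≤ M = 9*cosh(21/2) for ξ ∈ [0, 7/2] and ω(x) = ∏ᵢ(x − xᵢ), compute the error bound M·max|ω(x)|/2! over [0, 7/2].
441*cosh(21/2)/32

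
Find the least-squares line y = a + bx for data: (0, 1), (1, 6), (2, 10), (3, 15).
a = 11/10, b = 23/5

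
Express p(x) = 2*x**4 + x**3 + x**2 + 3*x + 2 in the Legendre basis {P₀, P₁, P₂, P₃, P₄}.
(41/15)P₀ + (18/5)P₁ + (38/21)P₂ + (2/5)P₃ + (16/35)P₄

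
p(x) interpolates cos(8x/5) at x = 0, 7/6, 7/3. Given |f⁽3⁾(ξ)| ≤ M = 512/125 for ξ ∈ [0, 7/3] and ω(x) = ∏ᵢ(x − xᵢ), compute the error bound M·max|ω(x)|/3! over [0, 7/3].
21952*sqrt(3)/91125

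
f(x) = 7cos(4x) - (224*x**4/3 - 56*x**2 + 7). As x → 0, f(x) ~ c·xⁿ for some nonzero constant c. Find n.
6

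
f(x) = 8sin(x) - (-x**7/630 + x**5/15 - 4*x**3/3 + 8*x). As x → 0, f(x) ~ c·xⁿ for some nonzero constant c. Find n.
9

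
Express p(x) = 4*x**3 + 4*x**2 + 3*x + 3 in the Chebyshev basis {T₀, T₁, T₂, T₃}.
(5)T₀ + (6)T₁ + (2)T₂ + T₃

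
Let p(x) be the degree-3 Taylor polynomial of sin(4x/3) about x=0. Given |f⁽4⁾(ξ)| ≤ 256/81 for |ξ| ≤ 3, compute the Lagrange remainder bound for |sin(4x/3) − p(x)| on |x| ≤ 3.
32/3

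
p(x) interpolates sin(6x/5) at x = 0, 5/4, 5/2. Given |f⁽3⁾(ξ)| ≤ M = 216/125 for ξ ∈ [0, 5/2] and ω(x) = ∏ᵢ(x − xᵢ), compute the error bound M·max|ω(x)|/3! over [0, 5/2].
sqrt(3)/8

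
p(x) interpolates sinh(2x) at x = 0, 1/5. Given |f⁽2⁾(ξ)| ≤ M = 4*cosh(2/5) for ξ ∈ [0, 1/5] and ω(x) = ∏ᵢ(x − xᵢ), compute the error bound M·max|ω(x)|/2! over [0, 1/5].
cosh(2/5)/50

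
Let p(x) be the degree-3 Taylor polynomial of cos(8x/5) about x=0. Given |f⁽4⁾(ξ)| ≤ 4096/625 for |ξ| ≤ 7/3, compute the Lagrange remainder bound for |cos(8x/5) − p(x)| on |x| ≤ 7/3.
1229312/151875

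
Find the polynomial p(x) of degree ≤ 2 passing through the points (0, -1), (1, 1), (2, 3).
2*x - 1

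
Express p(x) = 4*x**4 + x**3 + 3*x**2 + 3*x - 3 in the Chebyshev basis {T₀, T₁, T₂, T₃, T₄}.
(15/4)T₁ + (7/2)T₂ + (1/4)T₃ + (1/2)T₄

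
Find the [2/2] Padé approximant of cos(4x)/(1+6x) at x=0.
(-176*x**2/21 + 2*x/7 + 1)/(4*x**2/3 + 44*x/7 + 1)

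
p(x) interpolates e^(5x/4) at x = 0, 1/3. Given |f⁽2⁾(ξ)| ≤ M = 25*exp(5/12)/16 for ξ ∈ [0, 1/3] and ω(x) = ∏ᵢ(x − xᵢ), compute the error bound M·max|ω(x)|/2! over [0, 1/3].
25*exp(5/12)/1152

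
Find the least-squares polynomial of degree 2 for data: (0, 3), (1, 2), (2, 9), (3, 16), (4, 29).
13/5 + (-7/5)x + (2)x²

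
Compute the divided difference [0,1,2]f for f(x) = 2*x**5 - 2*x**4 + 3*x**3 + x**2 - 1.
26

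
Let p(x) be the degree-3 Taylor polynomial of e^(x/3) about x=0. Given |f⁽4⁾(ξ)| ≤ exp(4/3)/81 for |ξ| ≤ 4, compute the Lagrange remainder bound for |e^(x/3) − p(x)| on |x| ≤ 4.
32*exp(4/3)/243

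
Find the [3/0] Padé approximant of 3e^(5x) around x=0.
125*x**3/2 + 75*x**2/2 + 15*x + 3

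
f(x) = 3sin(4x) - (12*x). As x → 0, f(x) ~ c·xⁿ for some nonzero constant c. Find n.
3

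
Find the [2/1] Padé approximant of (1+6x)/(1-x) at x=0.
(6*x + 1)/(1 - x)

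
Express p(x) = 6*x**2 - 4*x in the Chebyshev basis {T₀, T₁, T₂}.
(3)T₀ + (-4)T₁ + (3)T₂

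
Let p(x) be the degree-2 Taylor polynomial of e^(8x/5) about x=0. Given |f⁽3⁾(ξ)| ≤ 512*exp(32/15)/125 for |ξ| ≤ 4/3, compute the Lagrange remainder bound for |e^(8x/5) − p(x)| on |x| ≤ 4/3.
16384*exp(32/15)/10125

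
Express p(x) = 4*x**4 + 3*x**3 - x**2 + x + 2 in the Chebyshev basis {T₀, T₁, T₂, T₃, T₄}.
(3)T₀ + (13/4)T₁ + (3/2)T₂ + (3/4)T₃ + (1/2)T₄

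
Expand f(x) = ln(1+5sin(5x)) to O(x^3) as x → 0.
25*x - 625*x**2/2 + O(x**3)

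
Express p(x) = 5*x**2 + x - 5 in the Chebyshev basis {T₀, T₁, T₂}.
(-5/2)T₀ + T₁ + (5/2)T₂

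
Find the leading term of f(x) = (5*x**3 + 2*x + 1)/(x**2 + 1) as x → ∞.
5*x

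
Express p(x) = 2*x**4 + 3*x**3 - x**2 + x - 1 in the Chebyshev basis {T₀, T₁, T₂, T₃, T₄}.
(-3/4)T₀ + (13/4)T₁ + (1/2)T₂ + (3/4)T₃ + (1/4)T₄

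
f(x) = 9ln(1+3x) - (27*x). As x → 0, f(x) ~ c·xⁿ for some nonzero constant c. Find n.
2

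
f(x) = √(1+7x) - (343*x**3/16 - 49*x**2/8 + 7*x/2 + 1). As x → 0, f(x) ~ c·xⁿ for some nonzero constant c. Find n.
4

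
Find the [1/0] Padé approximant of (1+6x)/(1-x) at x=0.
7*x + 1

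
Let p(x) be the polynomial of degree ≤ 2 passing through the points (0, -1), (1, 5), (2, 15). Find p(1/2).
3/2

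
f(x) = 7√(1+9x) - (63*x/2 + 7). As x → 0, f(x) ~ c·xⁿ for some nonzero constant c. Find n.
2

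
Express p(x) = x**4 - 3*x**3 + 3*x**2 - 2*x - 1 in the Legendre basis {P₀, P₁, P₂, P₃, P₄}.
(1/5)P₀ + (-19/5)P₁ + (18/7)P₂ + (-6/5)P₃ + (8/35)P₄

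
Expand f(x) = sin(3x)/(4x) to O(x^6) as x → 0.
3/4 - 9*x**2/8 + 81*x**4/160 + O(x**6)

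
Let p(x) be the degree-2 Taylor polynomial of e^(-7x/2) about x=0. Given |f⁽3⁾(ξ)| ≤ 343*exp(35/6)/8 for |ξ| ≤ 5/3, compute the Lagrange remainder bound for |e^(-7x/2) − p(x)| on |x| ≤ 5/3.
42875*exp(35/6)/1296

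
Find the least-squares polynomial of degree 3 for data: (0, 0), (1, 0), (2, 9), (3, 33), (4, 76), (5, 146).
-1/21 + (-151/63)x + (67/42)x² + (17/18)x³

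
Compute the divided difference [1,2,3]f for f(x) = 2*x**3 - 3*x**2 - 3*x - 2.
9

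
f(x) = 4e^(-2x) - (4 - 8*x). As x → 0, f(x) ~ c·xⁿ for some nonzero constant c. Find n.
2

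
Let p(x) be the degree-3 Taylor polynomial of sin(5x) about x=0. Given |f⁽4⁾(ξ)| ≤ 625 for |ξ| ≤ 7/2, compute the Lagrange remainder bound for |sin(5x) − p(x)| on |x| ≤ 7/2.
1500625/384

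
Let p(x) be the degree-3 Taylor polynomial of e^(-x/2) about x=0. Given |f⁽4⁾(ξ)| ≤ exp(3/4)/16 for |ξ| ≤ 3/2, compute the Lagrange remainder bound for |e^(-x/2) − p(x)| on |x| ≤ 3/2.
27*exp(3/4)/2048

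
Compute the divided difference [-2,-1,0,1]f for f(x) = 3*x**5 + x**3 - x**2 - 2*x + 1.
16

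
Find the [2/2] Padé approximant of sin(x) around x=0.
x/(x**2/6 + 1)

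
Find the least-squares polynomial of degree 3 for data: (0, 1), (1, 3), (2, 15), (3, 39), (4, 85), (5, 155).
59/63 + (-19/189)x + (14/9)x² + (25/27)x³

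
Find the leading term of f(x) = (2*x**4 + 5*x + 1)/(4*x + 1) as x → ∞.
x**3/2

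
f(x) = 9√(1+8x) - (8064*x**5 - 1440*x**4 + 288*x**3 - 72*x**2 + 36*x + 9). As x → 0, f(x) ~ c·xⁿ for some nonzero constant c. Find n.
6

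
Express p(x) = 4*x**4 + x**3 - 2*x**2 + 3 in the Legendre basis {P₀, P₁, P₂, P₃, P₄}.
(47/15)P₀ + (3/5)P₁ + (20/21)P₂ + (2/5)P₃ + (32/35)P₄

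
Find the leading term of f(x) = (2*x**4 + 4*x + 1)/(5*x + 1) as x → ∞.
2*x**3/5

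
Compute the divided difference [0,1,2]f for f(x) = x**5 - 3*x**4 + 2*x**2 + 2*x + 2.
-4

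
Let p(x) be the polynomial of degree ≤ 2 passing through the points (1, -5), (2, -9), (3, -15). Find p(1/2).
-15/4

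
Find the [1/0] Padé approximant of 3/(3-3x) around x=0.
x + 1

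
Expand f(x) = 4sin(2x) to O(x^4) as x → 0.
8*x - 16*x**3/3 + O(x**4)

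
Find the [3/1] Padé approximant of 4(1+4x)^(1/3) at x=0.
(-256*x**3/81 + 64*x**2/9 + 16*x + 4)/(8*x/3 + 1)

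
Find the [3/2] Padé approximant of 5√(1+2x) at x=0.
(5*x**3/4 + 45*x**2/4 + 15*x + 5)/(3*x**2/4 + 2*x + 1)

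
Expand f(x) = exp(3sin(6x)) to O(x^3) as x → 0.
1 + 18*x + 162*x**2 + O(x**3)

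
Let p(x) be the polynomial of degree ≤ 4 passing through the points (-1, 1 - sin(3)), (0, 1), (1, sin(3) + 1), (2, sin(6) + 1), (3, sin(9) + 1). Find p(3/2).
15*sin(6)/32 - 5*sin(9)/128 + 87*sin(3)/128 + 1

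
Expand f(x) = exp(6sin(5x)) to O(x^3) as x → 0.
1 + 30*x + 450*x**2 + O(x**3)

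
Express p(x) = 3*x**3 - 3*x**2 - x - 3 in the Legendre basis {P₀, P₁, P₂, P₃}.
(-4)P₀ + (4/5)P₁ + (-2)P₂ + (6/5)P₃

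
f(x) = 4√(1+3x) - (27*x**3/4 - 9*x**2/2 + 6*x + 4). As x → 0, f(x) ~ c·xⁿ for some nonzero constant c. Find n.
4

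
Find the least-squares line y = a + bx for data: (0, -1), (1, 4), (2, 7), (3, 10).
a = -2/5, b = 18/5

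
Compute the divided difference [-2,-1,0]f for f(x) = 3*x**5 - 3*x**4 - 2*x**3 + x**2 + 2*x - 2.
-59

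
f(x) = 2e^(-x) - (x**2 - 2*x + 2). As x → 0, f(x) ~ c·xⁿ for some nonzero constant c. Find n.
3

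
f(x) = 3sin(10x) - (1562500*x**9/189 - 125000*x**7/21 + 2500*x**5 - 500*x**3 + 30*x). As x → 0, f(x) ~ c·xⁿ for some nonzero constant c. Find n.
11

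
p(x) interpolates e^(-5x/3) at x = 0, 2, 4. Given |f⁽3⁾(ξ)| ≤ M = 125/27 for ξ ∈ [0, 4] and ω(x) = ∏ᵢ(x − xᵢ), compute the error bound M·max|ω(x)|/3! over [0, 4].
1000*sqrt(3)/729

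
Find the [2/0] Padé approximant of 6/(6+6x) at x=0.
x**2 - x + 1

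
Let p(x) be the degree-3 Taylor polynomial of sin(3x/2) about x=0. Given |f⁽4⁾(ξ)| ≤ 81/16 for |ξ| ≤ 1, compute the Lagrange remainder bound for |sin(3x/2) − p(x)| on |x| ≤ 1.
27/128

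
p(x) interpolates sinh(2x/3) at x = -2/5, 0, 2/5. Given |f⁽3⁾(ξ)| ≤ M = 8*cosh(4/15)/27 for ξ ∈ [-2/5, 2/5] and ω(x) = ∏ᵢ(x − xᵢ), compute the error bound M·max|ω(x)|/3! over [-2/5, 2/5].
64*sqrt(3)*cosh(4/15)/91125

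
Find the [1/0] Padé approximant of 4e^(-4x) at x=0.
4 - 16*x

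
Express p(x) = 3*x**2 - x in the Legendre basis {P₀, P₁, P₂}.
P₀ - P₁ + (2)P₂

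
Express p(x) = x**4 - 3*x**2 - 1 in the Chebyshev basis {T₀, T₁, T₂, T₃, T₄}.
(-17/8)T₀ - T₂ + (1/8)T₄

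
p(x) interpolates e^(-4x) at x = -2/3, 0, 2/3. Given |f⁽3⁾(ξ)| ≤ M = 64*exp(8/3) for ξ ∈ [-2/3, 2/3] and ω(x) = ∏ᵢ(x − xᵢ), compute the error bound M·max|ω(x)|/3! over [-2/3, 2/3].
512*sqrt(3)*exp(8/3)/729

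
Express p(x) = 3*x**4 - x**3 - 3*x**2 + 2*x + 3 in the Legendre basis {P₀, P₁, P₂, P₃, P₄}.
(13/5)P₀ + (7/5)P₁ + (-2/7)P₂ + (-2/5)P₃ + (24/35)P₄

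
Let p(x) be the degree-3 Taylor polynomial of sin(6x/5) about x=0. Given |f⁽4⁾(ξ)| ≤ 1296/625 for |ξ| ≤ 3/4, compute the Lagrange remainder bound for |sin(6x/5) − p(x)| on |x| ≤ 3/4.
2187/80000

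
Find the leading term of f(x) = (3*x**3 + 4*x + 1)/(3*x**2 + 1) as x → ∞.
x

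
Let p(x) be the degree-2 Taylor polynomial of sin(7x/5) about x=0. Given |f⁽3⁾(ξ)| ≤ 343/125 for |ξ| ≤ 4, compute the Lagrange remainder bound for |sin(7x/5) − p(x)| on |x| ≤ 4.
10976/375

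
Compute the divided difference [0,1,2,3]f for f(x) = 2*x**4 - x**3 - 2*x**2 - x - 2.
11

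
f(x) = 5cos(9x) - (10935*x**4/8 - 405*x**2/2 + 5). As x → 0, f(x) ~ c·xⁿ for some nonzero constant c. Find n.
6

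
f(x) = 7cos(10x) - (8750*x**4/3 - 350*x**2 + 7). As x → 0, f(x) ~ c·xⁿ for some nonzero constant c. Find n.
6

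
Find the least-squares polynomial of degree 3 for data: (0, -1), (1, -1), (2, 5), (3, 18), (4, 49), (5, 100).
-10/9 + (86/189)x + (-205/252)x² + (103/108)x³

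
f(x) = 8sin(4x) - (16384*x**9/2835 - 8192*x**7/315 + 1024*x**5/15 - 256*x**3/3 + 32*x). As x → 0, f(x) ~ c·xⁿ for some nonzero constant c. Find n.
11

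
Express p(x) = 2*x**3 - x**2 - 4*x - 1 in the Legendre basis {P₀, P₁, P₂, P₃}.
(-4/3)P₀ + (-14/5)P₁ + (-2/3)P₂ + (4/5)P₃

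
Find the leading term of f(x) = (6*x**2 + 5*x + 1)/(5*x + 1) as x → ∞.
6*x/5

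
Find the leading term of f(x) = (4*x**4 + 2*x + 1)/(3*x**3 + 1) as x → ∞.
4*x/3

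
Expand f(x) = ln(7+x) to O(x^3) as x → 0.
log(7) + x/7 - x**2/98 + O(x**3)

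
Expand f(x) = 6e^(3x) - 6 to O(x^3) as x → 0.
18*x + 27*x**2 + O(x**3)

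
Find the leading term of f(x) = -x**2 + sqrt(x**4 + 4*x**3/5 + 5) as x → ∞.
2*x/5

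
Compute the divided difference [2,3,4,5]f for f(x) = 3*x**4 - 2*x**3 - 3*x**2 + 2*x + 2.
40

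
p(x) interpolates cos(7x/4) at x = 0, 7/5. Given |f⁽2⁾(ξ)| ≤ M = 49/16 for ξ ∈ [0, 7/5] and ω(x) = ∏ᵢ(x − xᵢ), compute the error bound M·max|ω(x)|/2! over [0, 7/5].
2401/3200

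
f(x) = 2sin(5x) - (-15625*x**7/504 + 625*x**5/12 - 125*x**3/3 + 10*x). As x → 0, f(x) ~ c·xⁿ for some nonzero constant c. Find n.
9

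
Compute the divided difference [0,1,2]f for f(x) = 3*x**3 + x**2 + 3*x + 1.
10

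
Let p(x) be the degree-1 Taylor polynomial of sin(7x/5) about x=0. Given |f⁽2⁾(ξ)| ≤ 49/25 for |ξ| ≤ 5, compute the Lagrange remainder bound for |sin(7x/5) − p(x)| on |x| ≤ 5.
49/2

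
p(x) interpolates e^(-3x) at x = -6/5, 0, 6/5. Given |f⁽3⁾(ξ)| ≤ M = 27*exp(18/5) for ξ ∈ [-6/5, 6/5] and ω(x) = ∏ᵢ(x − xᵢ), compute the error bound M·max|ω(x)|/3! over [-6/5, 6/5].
216*sqrt(3)*exp(18/5)/125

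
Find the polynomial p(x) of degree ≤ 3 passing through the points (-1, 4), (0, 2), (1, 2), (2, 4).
x**2 - x + 2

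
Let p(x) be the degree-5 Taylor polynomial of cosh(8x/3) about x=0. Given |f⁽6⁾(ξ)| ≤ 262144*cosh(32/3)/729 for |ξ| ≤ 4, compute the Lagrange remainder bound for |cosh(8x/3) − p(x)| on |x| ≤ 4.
67108864*cosh(32/3)/32805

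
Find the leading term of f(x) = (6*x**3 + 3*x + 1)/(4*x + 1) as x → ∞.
3*x**2/2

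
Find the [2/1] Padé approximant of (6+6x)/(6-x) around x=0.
(x + 1)/(1 - x/6)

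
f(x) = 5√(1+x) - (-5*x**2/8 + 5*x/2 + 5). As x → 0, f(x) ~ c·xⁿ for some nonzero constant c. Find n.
3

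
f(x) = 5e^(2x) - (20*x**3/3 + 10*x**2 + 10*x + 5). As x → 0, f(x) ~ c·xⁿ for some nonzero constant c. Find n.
4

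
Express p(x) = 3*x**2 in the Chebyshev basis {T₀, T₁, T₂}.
(3/2)T₀ + (3/2)T₂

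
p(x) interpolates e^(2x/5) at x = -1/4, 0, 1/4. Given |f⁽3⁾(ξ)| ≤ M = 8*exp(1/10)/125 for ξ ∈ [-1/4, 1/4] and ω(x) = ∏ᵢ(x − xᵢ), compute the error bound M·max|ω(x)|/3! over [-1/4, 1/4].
sqrt(3)*exp(1/10)/27000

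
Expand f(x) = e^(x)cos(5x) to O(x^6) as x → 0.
1 + x - 12*x**2 - 37*x**3/3 + 119*x**4/6 + 719*x**5/30 + O(x**6)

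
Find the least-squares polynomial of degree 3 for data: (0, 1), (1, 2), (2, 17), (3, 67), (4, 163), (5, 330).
20/21 + (-59/126)x + (-31/21)x² + (53/18)x³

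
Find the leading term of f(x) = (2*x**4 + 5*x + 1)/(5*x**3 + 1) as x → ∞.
2*x/5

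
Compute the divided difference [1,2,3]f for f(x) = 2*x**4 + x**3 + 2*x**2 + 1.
58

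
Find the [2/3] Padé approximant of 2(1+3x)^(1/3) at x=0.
(7*x**2 + 8*x + 2)/(-x**3/6 + 3*x**2/2 + 3*x + 1)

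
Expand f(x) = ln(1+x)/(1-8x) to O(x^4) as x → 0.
x + 15*x**2/2 + 181*x**3/3 + O(x**4)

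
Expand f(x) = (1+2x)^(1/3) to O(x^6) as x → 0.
1 + 2*x/3 - 4*x**2/9 + 40*x**3/81 - 160*x**4/243 + 704*x**5/729 + O(x**6)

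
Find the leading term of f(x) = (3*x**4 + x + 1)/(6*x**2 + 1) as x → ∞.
x**2/2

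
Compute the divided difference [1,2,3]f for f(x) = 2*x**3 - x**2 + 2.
11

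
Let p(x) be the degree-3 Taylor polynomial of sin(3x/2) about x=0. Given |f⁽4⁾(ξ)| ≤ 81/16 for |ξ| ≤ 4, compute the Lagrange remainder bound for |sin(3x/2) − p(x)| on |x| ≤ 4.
54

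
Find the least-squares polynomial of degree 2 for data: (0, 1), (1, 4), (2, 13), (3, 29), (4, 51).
36/35 + (-5/14)x + (45/14)x²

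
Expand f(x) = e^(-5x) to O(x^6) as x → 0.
1 - 5*x + 25*x**2/2 - 125*x**3/6 + 625*x**4/24 - 625*x**5/24 + O(x**6)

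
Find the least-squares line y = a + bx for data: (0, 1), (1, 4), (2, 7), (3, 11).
a = 4/5, b = 33/10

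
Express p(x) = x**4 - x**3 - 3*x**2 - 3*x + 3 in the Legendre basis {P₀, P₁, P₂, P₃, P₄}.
(11/5)P₀ + (-18/5)P₁ + (-10/7)P₂ + (-2/5)P₃ + (8/35)P₄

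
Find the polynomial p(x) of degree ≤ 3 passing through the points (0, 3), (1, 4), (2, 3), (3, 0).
-x**2 + 2*x + 3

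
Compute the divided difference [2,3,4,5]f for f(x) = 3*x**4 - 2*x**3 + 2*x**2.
40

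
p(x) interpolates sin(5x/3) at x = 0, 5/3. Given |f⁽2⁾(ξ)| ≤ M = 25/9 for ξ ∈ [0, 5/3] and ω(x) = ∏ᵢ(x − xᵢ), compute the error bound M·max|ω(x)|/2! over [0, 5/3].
625/648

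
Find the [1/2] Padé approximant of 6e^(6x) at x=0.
(12*x + 6)/(6*x**2 - 4*x + 1)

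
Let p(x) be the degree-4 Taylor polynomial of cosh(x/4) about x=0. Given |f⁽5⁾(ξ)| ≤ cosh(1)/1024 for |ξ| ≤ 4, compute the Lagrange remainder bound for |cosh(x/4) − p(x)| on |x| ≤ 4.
cosh(1)/120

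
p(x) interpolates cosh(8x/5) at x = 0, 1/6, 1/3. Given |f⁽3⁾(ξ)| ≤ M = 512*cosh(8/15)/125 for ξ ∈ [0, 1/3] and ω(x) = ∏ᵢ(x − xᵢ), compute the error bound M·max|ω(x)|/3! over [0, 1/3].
64*sqrt(3)*cosh(8/15)/91125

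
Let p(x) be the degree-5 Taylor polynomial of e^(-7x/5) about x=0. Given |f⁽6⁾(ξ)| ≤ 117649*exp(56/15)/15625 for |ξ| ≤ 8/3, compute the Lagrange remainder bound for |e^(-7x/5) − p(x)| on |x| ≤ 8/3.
1927561216*exp(56/15)/512578125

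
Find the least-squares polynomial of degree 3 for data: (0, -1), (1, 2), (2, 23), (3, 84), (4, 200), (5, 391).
-37/42 + (-323/252)x + (55/84)x² + (55/18)x³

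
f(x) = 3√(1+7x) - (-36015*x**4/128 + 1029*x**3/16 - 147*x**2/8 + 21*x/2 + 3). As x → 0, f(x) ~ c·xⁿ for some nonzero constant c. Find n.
5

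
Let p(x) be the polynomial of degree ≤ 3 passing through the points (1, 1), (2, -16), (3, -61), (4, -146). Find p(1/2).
11/4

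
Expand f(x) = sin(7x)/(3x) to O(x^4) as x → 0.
7/3 - 343*x**2/18 + O(x**4)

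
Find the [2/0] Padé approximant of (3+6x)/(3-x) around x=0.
7*x**2/9 + 7*x/3 + 1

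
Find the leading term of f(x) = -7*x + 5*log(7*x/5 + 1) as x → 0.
-49*x**2/10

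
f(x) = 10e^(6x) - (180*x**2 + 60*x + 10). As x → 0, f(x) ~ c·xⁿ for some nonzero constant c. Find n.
3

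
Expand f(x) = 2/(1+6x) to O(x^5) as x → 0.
2 - 12*x + 72*x**2 - 432*x**3 + 2592*x**4 + O(x**5)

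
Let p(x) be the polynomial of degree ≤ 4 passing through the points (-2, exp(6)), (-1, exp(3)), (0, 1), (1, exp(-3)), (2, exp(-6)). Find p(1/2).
(-5 + 60*exp(3) + (-20*exp(3) + 90 + 3*exp(6))*exp(6))*exp(-6)/128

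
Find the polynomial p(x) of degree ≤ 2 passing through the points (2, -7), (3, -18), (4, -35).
-3*x**2 + 4*x - 3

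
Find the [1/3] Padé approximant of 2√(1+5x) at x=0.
(35*x/4 + 2)/(125*x**3/64 - 25*x**2/16 + 15*x/8 + 1)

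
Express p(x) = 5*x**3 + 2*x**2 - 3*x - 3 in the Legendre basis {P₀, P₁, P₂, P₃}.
(-7/3)P₀ + (4/3)P₂ + (2)P₃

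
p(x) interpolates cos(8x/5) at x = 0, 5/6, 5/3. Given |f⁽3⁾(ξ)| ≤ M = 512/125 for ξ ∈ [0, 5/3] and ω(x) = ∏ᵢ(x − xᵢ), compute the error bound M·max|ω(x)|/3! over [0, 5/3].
64*sqrt(3)/729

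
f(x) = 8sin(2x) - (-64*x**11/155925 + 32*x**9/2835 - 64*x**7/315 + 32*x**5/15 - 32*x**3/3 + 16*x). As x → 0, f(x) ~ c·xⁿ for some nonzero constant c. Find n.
13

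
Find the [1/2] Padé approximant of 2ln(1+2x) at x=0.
4*x/(-x**2/3 + x + 1)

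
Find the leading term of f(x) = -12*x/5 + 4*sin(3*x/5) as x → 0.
-18*x**3/125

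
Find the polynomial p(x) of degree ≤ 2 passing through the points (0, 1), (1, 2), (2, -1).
-2*x**2 + 3*x + 1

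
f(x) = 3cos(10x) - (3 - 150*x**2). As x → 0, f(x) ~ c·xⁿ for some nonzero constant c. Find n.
4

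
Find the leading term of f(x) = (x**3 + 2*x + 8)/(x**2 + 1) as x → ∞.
x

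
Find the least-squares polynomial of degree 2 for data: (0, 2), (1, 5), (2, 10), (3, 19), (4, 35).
87/35 + (-4/7)x + (15/7)x²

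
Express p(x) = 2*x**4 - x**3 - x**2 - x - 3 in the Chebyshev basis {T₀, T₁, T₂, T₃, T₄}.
(-11/4)T₀ + (-7/4)T₁ + (1/2)T₂ + (-1/4)T₃ + (1/4)T₄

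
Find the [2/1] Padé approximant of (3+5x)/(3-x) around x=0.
(5*x/3 + 1)/(1 - x/3)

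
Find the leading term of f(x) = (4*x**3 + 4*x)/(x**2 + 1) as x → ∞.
4*x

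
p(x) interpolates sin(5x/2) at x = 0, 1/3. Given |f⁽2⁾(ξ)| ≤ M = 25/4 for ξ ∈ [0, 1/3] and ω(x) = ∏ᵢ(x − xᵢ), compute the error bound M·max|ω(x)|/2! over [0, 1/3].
25/288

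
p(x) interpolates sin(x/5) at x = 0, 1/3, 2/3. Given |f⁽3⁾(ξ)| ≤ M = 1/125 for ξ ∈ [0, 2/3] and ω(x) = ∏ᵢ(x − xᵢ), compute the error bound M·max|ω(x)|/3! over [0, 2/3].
sqrt(3)/91125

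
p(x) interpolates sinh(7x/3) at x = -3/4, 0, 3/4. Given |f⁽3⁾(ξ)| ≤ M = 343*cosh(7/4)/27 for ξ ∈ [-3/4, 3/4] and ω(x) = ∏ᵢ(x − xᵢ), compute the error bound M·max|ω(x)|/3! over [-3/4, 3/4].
343*sqrt(3)*cosh(7/4)/1728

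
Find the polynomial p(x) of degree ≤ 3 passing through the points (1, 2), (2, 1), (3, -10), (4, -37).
-x**3 + x**2 + 3*x - 1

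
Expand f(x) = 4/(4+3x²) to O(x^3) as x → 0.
1 - 3*x**2/4 + O(x**3)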